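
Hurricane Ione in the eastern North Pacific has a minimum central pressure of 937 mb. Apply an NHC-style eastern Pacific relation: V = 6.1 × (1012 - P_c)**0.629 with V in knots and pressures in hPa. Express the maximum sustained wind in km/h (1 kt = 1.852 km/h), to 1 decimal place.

170.8 km/h

ΔP = 1012 − 937 = 75 mb.
V ≈ 6.1 × 75^0.629 = 6.1 × 15.115 ≈ 92.203 kt.
92.203 × 1.852 ≈ 170.76 km/h → 170.8 km/h.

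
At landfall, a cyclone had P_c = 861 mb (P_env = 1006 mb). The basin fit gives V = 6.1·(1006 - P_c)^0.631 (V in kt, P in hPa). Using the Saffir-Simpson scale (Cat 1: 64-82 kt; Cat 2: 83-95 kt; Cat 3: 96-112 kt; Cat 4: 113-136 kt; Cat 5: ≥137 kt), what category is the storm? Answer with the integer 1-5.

5

ΔP = 1006 − 861 = 145 mb.
V ≈ 6.1 × 145^0.631 = 6.1 × 23.11 ≈ 141 kt.
141 kt falls in the Category 5 band.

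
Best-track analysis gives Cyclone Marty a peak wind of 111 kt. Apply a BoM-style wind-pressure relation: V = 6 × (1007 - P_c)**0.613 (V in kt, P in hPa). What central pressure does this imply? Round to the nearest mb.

890 mb

ΔP = (V / 6)^(1/0.613) = (111/6)^1.631.
111/6 = 18.500; 18.500^1.631 ≈ 116.73 mb.
P_c = 1007 − 116.73 = 890.27 ≈ 890 mb.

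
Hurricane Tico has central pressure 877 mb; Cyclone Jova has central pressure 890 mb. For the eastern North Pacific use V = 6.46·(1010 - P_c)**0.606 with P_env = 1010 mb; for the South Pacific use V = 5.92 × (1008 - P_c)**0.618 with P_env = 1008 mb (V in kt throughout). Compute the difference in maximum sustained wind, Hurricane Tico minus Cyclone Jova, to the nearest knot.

Hurricane Tico: ΔP = 133; V ≈ 6.46 × 133^0.606 ≈ 125.11 kt.
Cyclone Jova: ΔP = 118; V ≈ 5.92 × 118^0.618 ≈ 112.91 kt.
Difference ≈ 125.11 − 112.91 = 12.20 → 12 kt.

12 kt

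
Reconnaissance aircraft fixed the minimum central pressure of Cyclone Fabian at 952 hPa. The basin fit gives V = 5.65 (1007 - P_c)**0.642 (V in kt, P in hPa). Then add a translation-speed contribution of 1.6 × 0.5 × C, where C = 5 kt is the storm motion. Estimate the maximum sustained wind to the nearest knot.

ΔP = 1007 − 952 = 55 hPa.
55^0.642 ≈ 13.101.
V ≈ 5.65 × 13.101 ≈ 74.0 kt.
Translation term: 1.6 × 0.5 × 5 = 4 kt.
Corrected V ≈ 78 kt → 78 kt.

78 kt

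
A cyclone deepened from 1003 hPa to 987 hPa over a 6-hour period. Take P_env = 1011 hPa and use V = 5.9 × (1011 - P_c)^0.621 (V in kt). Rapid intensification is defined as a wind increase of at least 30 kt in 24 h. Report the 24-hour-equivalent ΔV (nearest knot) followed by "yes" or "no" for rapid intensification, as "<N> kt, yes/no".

V₁: ΔP = 8, V ≈ 5.9 × 8^0.621 ≈ 21.46 kt.
V₂: ΔP = 24, V ≈ 5.9 × 24^0.621 ≈ 42.46 kt.
ΔV over 6 h = 21.00 kt → 24 h equivalent = 21.00 × 24/6 ≈ 84.00 kt.
84 kt ≥ 30 kt ⇒ rapid intensification.

84 kt, yes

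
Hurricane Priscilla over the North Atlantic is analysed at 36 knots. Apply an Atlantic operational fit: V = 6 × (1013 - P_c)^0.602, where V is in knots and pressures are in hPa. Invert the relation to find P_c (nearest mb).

993 mb

ΔP = (V / 6)^(1/0.602) = (36/6)^1.661.
36/6 = 6.000; 6.000^1.661 ≈ 19.62 mb.
P_c = 1013 − 19.62 = 993.38 ≈ 993 mb.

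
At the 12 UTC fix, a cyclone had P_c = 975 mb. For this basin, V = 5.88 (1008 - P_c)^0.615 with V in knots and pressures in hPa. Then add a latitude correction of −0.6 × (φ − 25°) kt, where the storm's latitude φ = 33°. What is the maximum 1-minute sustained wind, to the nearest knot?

ΔP = 1008 − 975 = 33 mb.
33^0.615 ≈ 8.588.
V ≈ 5.88 × 8.588 ≈ 50.5 kt.
Latitude correction: −0.6 × (33 − 25) = -4.8 kt.
Corrected V ≈ 45.7 kt → 46 kt.

46 kt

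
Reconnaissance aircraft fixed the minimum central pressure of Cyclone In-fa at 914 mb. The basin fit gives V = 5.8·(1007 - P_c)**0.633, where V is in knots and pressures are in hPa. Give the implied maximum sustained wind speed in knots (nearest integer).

102 kt

ΔP = 1007 − 914 = 93 mb.
93^0.633 ≈ 17.622.
V ≈ 5.8 × 17.622 ≈ 102.2 kt.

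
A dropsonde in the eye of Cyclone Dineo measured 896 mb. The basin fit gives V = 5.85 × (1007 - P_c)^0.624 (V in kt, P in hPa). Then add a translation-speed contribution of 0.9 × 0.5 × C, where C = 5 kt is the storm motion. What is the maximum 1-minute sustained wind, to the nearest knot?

113 kt

ΔP = 1007 − 896 = 111 mb.
111^0.624 ≈ 18.892.
V ≈ 5.85 × 18.892 ≈ 110.5 kt.
Translation term: 0.9 × 0.5 × 5 = 2.25 kt.
Corrected V ≈ 112.75 kt → 113 kt.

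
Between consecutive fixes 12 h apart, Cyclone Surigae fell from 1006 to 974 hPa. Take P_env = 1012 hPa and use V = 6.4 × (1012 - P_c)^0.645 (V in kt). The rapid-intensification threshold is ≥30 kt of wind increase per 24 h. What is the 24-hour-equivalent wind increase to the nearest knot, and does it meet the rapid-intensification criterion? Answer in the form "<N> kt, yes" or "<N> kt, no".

V₁: ΔP = 6, V ≈ 6.4 × 6^0.645 ≈ 20.33 kt.
V₂: ΔP = 38, V ≈ 6.4 × 38^0.645 ≈ 66.86 kt.
ΔV over 12 h = 46.53 kt → 24 h equivalent = 46.53 × 24/12 ≈ 93.06 kt.
93 kt ≥ 30 kt ⇒ rapid intensification.

93 kt, yes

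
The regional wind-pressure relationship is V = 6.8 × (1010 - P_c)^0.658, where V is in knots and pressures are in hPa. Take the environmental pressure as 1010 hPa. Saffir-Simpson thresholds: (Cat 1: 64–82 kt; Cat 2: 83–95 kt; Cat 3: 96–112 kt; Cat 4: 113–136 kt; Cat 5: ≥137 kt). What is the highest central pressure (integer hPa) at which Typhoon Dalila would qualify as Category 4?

938 hPa

Category 4 begins at V = 113 kt.
Required ΔP = (113/6.8)^(1/0.658) = 16.618^1.520 ≈ 71.61 hPa.
P_c ≤ 1010 − 71.61 = 938.39, so the highest integer P_c is 938 hPa.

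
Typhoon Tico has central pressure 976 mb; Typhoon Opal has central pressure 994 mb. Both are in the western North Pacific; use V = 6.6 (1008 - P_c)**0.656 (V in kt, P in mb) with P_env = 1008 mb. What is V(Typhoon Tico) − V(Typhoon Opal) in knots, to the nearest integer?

27 kt

Typhoon Tico: ΔP = 32; V ≈ 6.6 × 32^0.656 ≈ 64.11 kt.
Typhoon Opal: ΔP = 14; V ≈ 6.6 × 14^0.656 ≈ 37.27 kt.
Difference ≈ 64.11 − 37.27 = 26.84 → 27 kt.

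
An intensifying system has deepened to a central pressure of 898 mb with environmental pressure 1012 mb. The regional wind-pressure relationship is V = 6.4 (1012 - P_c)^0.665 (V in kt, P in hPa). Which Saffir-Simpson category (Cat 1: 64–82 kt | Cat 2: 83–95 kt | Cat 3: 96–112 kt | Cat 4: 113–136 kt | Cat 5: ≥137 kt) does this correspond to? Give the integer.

5

ΔP = 1012 − 898 = 114 mb.
V ≈ 6.4 × 114^0.665 = 6.4 × 23.33 ≈ 149 kt.
149 kt falls in the Category 5 band.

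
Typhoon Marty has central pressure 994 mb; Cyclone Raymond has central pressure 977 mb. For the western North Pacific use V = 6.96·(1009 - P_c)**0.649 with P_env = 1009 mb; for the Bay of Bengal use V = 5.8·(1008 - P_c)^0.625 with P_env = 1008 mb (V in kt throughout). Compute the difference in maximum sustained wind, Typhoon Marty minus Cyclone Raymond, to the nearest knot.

-9 kt

Typhoon Marty: ΔP = 15; V ≈ 6.96 × 15^0.649 ≈ 40.35 kt.
Cyclone Raymond: ΔP = 31; V ≈ 5.8 × 31^0.625 ≈ 49.61 kt.
Difference ≈ 40.35 − 49.61 = -9.26 → -9 kt.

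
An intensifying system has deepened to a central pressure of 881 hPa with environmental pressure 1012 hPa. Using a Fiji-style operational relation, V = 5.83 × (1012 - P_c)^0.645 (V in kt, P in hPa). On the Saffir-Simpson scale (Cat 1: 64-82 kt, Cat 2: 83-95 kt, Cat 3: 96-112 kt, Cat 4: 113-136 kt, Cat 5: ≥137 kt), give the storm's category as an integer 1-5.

ΔP = 1012 − 881 = 131 hPa.
V ≈ 5.83 × 131^0.645 = 5.83 × 23.21 ≈ 135 kt.
135 kt falls in the Category 4 band.

4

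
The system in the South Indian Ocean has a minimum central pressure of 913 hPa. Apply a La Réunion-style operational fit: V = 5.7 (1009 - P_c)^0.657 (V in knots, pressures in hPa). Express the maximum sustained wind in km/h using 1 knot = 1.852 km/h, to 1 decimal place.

ΔP = 1009 − 913 = 96 hPa.
V ≈ 5.7 × 96^0.657 = 5.7 × 20.061 ≈ 114.348 kt.
114.348 × 1.852 ≈ 211.77 km/h → 211.8 km/h.

211.8 km/h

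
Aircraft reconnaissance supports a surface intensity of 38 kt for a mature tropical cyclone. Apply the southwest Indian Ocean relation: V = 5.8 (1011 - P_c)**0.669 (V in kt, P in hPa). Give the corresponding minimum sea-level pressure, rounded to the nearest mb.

994 mb

ΔP = (V / 5.8)^(1/0.669) = (38/5.8)^1.495.
38/5.8 = 6.552; 6.552^1.495 ≈ 16.61 mb.
P_c = 1011 − 16.61 = 994.39 ≈ 994 mb.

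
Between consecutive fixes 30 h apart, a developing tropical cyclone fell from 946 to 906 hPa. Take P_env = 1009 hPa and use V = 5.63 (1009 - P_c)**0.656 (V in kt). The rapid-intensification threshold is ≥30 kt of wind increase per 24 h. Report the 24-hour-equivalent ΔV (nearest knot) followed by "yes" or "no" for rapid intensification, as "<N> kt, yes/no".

26 kt, no

V₁: ΔP = 63, V ≈ 5.63 × 63^0.656 ≈ 85.29 kt.
V₂: ΔP = 103, V ≈ 5.63 × 103^0.656 ≈ 117.74 kt.
ΔV over 30 h = 32.45 kt → 24 h equivalent = 32.45 × 24/30 ≈ 25.96 kt.
26 kt < 30 kt ⇒ not rapid intensification.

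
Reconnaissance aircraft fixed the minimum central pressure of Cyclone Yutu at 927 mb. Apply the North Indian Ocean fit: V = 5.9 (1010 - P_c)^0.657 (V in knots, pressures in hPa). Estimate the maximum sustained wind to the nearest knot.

108 kt

ΔP = 1010 − 927 = 83 mb.
83^0.657 ≈ 18.232.
V ≈ 5.9 × 18.232 ≈ 107.6 kt.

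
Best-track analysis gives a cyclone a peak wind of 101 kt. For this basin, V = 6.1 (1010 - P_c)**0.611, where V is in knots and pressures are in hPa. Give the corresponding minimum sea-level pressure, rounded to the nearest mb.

911 mb

ΔP = (V / 6.1)^(1/0.611) = (101/6.1)^1.637.
101/6.1 = 16.557; 16.557^1.637 ≈ 98.87 mb.
P_c = 1010 − 98.87 = 911.13 ≈ 911 mb.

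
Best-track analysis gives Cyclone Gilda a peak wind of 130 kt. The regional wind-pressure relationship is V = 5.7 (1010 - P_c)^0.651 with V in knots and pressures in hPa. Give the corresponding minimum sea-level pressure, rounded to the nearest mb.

888 mb

ΔP = (V / 5.7)^(1/0.651) = (130/5.7)^1.536.
130/5.7 = 22.807; 22.807^1.536 ≈ 121.93 mb.
P_c = 1010 − 121.93 = 888.07 ≈ 888 mb.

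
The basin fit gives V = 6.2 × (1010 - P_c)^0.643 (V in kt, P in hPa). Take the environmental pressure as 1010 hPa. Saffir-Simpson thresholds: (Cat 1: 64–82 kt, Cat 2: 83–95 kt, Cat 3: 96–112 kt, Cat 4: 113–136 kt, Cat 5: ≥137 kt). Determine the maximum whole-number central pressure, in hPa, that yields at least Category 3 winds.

939 hPa

Category 3 begins at V = 96 kt.
Required ΔP = (96/6.2)^(1/0.643) = 15.484^1.555 ≈ 70.88 hPa.
P_c ≤ 1010 − 70.88 = 939.12, so the highest integer P_c is 939 hPa.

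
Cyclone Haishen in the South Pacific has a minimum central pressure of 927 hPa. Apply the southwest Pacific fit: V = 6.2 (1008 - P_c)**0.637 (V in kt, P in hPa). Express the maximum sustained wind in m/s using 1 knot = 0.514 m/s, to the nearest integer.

ΔP = 1008 − 927 = 81 hPa.
V ≈ 6.2 × 81^0.637 = 6.2 × 16.433 ≈ 101.882 kt.
101.882 × 0.514 ≈ 52.37 m/s → 52 m/s.

52 m/s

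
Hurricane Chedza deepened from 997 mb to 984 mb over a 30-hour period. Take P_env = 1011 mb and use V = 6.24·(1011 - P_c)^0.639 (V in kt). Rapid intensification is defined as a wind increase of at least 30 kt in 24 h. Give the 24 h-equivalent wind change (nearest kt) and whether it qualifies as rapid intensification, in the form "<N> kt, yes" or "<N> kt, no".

V₁: ΔP = 14, V ≈ 6.24 × 14^0.639 ≈ 33.69 kt.
V₂: ΔP = 27, V ≈ 6.24 × 27^0.639 ≈ 51.27 kt.
ΔV over 30 h = 17.58 kt → 24 h equivalent = 17.58 × 24/30 ≈ 14.06 kt.
14 kt < 30 kt ⇒ not rapid intensification.

14 kt, no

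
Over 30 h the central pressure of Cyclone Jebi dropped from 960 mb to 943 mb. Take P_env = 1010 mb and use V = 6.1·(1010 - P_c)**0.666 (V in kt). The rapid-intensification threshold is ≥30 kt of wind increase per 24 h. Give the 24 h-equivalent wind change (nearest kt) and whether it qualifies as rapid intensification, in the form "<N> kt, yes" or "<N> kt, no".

14 kt, no

V₁: ΔP = 50, V ≈ 6.1 × 50^0.666 ≈ 82.57 kt.
V₂: ΔP = 67, V ≈ 6.1 × 67^0.666 ≈ 100.34 kt.
ΔV over 30 h = 17.77 kt → 24 h equivalent = 17.77 × 24/30 ≈ 14.22 kt.
14 kt < 30 kt ⇒ not rapid intensification.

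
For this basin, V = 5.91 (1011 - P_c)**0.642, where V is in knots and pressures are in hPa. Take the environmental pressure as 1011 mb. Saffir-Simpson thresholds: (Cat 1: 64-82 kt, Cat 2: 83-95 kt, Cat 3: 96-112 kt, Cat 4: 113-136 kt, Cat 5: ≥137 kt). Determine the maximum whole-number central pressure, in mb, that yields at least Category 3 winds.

Category 3 begins at V = 96 kt.
Required ΔP = (96/5.91)^(1/0.642) = 16.244^1.558 ≈ 76.88 mb.
P_c ≤ 1011 − 76.88 = 934.12, so the highest integer P_c is 934 mb.

934 mb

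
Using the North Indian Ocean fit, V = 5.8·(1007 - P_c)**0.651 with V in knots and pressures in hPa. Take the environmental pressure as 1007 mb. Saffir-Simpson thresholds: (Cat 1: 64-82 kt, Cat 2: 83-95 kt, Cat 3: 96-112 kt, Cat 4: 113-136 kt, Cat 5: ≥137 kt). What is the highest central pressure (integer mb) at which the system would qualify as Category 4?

Category 4 begins at V = 113 kt.
Required ΔP = (113/5.8)^(1/0.651) = 19.483^1.536 ≈ 95.73 mb.
P_c ≤ 1007 − 95.73 = 911.27, so the highest integer P_c is 911 mb.

911 mb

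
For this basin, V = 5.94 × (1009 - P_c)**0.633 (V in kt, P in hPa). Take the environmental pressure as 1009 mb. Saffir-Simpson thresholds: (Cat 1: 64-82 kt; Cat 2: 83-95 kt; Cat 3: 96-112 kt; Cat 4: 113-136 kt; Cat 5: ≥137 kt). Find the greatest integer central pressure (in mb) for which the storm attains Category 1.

966 mb

Category 1 begins at V = 64 kt.
Required ΔP = (64/5.94)^(1/0.633) = 10.774^1.580 ≈ 42.75 mb.
P_c ≤ 1009 − 42.75 = 966.25, so the highest integer P_c is 966 mb.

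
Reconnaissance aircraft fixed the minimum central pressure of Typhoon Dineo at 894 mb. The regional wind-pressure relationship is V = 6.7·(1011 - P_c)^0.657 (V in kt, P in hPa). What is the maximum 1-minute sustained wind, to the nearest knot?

ΔP = 1011 − 894 = 117 mb.
117^0.657 ≈ 22.845.
V ≈ 6.7 × 22.845 ≈ 153.1 kt.

153 kt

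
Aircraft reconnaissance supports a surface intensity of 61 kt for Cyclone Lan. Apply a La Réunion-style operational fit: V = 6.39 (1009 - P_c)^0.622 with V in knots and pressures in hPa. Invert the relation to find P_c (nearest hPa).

ΔP = (V / 6.39)^(1/0.622) = (61/6.39)^1.608.
61/6.39 = 9.546; 9.546^1.608 ≈ 37.61 hPa.
P_c = 1009 − 37.61 = 971.39 ≈ 971 hPa.

971 hPa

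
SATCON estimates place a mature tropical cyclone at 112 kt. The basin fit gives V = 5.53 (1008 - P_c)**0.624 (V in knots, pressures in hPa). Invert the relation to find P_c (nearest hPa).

884 hPa

ΔP = (V / 5.53)^(1/0.624) = (112/5.53)^1.603.
112/5.53 = 20.253; 20.253^1.603 ≈ 124.09 hPa.
P_c = 1008 − 124.09 = 883.91 ≈ 884 hPa.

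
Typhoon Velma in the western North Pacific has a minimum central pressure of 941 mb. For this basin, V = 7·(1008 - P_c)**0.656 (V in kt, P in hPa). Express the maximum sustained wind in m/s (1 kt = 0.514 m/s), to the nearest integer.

ΔP = 1008 − 941 = 67 mb.
V ≈ 7 × 67^0.656 = 7 × 15.773 ≈ 110.409 kt.
110.409 × 0.514 ≈ 56.75 m/s → 57 m/s.

57 m/s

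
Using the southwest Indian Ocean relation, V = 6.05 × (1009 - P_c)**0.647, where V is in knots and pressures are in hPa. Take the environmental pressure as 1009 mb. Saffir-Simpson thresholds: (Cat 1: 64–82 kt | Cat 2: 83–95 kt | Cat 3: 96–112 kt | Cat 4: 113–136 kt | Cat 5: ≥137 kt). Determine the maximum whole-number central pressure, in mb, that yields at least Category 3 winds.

937 mb

Category 3 begins at V = 96 kt.
Required ΔP = (96/6.05)^(1/0.647) = 15.868^1.546 ≈ 71.70 mb.
P_c ≤ 1009 − 71.70 = 937.30, so the highest integer P_c is 937 mb.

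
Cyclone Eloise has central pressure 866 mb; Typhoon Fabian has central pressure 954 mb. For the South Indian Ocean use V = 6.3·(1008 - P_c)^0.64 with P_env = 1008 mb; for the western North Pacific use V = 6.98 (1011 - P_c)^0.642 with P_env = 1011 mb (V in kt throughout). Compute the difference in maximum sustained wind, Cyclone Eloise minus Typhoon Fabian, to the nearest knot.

57 kt

Cyclone Eloise: ΔP = 142; V ≈ 6.3 × 142^0.64 ≈ 150.25 kt.
Typhoon Fabian: ΔP = 57; V ≈ 6.98 × 57^0.642 ≈ 93.57 kt.
Difference ≈ 150.25 − 93.57 = 56.68 → 57 kt.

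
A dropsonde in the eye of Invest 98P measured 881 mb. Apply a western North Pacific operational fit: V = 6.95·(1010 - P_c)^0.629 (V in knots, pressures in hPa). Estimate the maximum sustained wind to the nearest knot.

148 kt

ΔP = 1010 − 881 = 129 mb.
129^0.629 ≈ 21.260.
V ≈ 6.95 × 21.260 ≈ 147.8 kt.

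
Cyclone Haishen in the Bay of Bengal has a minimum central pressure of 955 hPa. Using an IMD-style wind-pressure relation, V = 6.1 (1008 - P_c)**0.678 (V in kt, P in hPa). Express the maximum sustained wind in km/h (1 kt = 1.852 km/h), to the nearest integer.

167 km/h

ΔP = 1008 − 955 = 53 hPa.
V ≈ 6.1 × 53^0.678 = 6.1 × 14.759 ≈ 90.030 kt.
90.030 × 1.852 ≈ 166.74 km/h → 167 km/h.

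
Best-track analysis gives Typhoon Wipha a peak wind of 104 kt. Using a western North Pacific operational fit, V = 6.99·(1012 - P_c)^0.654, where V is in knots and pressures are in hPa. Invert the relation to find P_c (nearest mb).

ΔP = (V / 6.99)^(1/0.654) = (104/6.99)^1.529.
104/6.99 = 14.878; 14.878^1.529 ≈ 62.07 mb.
P_c = 1012 − 62.07 = 949.93 ≈ 950 mb.

950 mb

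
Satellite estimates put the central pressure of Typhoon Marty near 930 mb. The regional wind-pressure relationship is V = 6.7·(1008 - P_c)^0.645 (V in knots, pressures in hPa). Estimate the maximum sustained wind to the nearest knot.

111 kt

ΔP = 1008 − 930 = 78 mb.
78^0.645 ≈ 16.611.
V ≈ 6.7 × 16.611 ≈ 111.3 kt.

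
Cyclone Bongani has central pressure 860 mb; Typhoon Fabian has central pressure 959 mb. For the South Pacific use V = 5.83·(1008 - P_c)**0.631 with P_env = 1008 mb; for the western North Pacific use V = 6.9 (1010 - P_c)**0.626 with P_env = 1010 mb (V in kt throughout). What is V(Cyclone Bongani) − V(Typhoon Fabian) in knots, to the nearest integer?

56 kt

Cyclone Bongani: ΔP = 148; V ≈ 5.83 × 148^0.631 ≈ 136.49 kt.
Typhoon Fabian: ΔP = 51; V ≈ 6.9 × 51^0.626 ≈ 80.87 kt.
Difference ≈ 136.49 − 80.87 = 55.62 → 56 kt.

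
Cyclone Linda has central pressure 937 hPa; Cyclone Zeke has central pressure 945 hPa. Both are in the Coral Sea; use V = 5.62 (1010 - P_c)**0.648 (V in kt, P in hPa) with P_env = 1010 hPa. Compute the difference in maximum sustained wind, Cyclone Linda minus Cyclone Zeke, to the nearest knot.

Cyclone Linda: ΔP = 73; V ≈ 5.62 × 73^0.648 ≈ 90.61 kt.
Cyclone Zeke: ΔP = 65; V ≈ 5.62 × 65^0.648 ≈ 84.04 kt.
Difference ≈ 90.61 − 84.04 = 6.57 → 7 kt.

7 kt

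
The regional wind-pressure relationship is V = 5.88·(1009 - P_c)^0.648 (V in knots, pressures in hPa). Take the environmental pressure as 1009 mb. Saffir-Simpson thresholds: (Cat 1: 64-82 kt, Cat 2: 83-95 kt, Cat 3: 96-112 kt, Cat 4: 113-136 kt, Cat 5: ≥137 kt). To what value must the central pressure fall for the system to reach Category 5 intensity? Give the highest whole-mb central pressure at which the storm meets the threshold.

880 mb

Category 5 begins at V = 137 kt.
Required ΔP = (137/5.88)^(1/0.648) = 23.299^1.543 ≈ 128.85 mb.
P_c ≤ 1009 − 128.85 = 880.15, so the highest integer P_c is 880 mb.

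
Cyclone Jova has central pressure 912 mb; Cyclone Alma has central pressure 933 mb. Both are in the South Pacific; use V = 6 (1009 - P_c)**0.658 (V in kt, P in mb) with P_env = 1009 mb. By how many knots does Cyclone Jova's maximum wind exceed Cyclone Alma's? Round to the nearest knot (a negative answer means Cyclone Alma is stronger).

Cyclone Jova: ΔP = 97; V ≈ 6 × 97^0.658 ≈ 121.74 kt.
Cyclone Alma: ΔP = 76; V ≈ 6 × 76^0.658 ≈ 103.69 kt.
Difference ≈ 121.74 − 103.69 = 18.05 → 18 kt.

18 kt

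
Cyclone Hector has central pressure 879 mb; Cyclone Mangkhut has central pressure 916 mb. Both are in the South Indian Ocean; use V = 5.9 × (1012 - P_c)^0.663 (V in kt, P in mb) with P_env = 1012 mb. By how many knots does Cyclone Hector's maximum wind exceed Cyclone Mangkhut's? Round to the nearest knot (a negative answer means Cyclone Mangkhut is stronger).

29 kt

Cyclone Hector: ΔP = 133; V ≈ 5.9 × 133^0.663 ≈ 151.00 kt.
Cyclone Mangkhut: ΔP = 96; V ≈ 5.9 × 96^0.663 ≈ 121.65 kt.
Difference ≈ 151.00 − 121.65 = 29.35 → 29 kt.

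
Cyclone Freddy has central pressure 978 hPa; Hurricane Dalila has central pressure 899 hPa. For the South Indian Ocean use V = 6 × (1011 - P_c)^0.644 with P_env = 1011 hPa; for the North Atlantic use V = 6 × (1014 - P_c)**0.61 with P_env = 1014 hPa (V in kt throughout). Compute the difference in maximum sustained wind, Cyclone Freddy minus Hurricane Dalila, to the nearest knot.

Cyclone Freddy: ΔP = 33; V ≈ 6 × 33^0.644 ≈ 57.03 kt.
Hurricane Dalila: ΔP = 115; V ≈ 6 × 115^0.61 ≈ 108.44 kt.
Difference ≈ 57.03 − 108.44 = -51.41 → -51 kt.

-51 kt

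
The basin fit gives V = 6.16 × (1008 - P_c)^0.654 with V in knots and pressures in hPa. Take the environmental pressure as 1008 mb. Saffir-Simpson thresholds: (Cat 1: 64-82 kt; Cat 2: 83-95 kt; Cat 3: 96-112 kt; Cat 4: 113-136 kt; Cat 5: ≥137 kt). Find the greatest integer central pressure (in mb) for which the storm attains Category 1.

Category 1 begins at V = 64 kt.
Required ΔP = (64/6.16)^(1/0.654) = 10.390^1.529 ≈ 35.85 mb.
P_c ≤ 1008 − 35.85 = 972.15, so the highest integer P_c is 972 mb.

972 mb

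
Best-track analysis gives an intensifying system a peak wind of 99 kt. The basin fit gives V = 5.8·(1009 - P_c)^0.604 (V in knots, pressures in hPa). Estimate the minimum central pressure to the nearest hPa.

ΔP = (V / 5.8)^(1/0.604) = (99/5.8)^1.656.
99/5.8 = 17.069; 17.069^1.656 ≈ 109.67 hPa.
P_c = 1009 − 109.67 = 899.33 ≈ 899 hPa.

899 hPa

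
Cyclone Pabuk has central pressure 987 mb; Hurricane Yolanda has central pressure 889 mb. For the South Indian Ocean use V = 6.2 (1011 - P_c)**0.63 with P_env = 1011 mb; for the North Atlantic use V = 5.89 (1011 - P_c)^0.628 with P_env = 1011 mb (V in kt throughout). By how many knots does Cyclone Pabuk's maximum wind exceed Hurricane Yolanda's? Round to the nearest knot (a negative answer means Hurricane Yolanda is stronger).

-74 kt

Cyclone Pabuk: ΔP = 24; V ≈ 6.2 × 24^0.63 ≈ 45.91 kt.
Hurricane Yolanda: ΔP = 122; V ≈ 5.89 × 122^0.628 ≈ 120.32 kt.
Difference ≈ 45.91 − 120.32 = -74.41 → -74 kt.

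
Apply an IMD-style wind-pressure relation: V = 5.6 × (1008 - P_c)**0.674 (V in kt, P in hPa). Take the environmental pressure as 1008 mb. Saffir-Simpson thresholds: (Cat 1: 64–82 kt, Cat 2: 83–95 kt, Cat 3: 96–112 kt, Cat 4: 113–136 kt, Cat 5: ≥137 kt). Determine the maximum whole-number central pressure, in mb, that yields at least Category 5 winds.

893 mb

Category 5 begins at V = 137 kt.
Required ΔP = (137/5.6)^(1/0.674) = 24.464^1.484 ≈ 114.85 mb.
P_c ≤ 1008 − 114.85 = 893.15, so the highest integer P_c is 893 mb.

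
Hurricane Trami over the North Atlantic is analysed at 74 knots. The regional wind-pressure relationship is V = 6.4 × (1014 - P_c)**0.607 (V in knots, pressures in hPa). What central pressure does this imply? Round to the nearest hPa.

958 hPa

ΔP = (V / 6.4)^(1/0.607) = (74/6.4)^1.647.
74/6.4 = 11.562; 11.562^1.647 ≈ 56.41 hPa.
P_c = 1014 − 56.41 = 957.59 ≈ 958 hPa.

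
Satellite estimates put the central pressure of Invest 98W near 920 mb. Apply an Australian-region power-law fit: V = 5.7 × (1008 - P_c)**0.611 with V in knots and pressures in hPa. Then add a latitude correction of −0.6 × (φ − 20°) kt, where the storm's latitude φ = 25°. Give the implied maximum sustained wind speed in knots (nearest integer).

ΔP = 1008 − 920 = 88 mb.
88^0.611 ≈ 15.420.
V ≈ 5.7 × 15.420 ≈ 87.9 kt.
Latitude correction: −0.6 × (25 − 20) = -3 kt.
Corrected V ≈ 84.9 kt → 85 kt.

85 kt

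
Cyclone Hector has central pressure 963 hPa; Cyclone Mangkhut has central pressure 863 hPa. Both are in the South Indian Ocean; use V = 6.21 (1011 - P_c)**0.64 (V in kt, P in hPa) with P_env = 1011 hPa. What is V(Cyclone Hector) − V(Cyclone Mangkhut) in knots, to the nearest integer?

-78 kt

Cyclone Hector: ΔP = 48; V ≈ 6.21 × 48^0.64 ≈ 73.98 kt.
Cyclone Mangkhut: ΔP = 148; V ≈ 6.21 × 148^0.64 ≈ 152.08 kt.
Difference ≈ 73.98 − 152.08 = -78.10 → -78 kt.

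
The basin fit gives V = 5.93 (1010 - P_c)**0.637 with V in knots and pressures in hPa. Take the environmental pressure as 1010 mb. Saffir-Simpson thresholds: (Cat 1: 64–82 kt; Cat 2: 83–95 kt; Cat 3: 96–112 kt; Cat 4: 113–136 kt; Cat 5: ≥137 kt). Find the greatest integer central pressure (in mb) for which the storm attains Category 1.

968 mb

Category 1 begins at V = 64 kt.
Required ΔP = (64/5.93)^(1/0.637) = 10.793^1.570 ≈ 41.87 mb.
P_c ≤ 1010 − 41.87 = 968.13, so the highest integer P_c is 968 mb.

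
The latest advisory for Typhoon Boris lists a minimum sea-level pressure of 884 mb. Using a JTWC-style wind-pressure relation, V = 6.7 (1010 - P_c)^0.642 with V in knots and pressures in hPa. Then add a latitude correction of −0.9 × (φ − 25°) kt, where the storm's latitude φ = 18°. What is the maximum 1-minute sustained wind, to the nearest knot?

156 kt

ΔP = 1010 − 884 = 126 mb.
126^0.642 ≈ 22.307.
V ≈ 6.7 × 22.307 ≈ 149.5 kt.
Latitude correction: −0.9 × (18 − 25) = 6.3 kt.
Corrected V ≈ 155.8 kt → 156 kt.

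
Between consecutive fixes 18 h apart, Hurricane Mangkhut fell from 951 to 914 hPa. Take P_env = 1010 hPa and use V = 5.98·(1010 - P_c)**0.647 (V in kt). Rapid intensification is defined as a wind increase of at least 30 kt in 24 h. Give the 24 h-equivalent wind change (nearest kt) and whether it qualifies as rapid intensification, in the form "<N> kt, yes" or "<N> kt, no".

V₁: ΔP = 59, V ≈ 5.98 × 59^0.647 ≈ 83.65 kt.
V₂: ΔP = 96, V ≈ 5.98 × 96^0.647 ≈ 114.61 kt.
ΔV over 18 h = 30.96 kt → 24 h equivalent = 30.96 × 24/18 ≈ 41.28 kt.
41 kt ≥ 30 kt ⇒ rapid intensification.

41 kt, yes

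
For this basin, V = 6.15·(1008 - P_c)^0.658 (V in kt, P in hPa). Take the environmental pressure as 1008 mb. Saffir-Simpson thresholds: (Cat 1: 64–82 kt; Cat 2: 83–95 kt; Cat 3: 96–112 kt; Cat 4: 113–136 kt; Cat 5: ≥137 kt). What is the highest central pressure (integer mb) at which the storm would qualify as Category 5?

Category 5 begins at V = 137 kt.
Required ΔP = (137/6.15)^(1/0.658) = 22.276^1.520 ≈ 111.79 mb.
P_c ≤ 1008 − 111.79 = 896.21, so the highest integer P_c is 896 mb.

896 mb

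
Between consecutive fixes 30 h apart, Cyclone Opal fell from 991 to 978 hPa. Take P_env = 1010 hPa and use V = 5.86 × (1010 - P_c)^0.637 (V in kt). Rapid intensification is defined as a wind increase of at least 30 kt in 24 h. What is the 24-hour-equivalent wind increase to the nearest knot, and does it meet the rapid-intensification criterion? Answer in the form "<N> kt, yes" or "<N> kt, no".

12 kt, no

V₁: ΔP = 19, V ≈ 5.86 × 19^0.637 ≈ 38.24 kt.
V₂: ΔP = 32, V ≈ 5.86 × 32^0.637 ≈ 53.29 kt.
ΔV over 30 h = 15.05 kt → 24 h equivalent = 15.05 × 24/30 ≈ 12.04 kt.
12 kt < 30 kt ⇒ not rapid intensification.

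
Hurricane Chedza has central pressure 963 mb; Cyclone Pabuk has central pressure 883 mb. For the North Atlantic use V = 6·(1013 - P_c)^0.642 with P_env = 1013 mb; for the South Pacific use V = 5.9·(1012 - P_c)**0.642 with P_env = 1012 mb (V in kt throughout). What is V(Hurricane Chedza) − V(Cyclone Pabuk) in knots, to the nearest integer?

Hurricane Chedza: ΔP = 50; V ≈ 6 × 50^0.642 ≈ 73.94 kt.
Cyclone Pabuk: ΔP = 129; V ≈ 5.9 × 129^0.642 ≈ 133.61 kt.
Difference ≈ 73.94 − 133.61 = -59.67 → -60 kt.

-60 kt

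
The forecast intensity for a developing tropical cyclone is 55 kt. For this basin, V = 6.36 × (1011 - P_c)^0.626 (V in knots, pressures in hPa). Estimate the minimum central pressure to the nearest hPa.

ΔP = (V / 6.36)^(1/0.626) = (55/6.36)^1.597.
55/6.36 = 8.648; 8.648^1.597 ≈ 31.38 hPa.
P_c = 1011 − 31.38 = 979.62 ≈ 980 hPa.

980 hPa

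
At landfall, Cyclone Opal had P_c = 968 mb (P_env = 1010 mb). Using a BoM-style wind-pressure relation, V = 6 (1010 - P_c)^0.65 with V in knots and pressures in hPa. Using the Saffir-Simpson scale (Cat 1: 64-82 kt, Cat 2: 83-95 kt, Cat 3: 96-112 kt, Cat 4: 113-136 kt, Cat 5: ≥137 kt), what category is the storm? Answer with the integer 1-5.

ΔP = 1010 − 968 = 42 mb.
V ≈ 6 × 42^0.65 = 6 × 11.35 ≈ 68 kt.
68 kt falls in the Category 1 band.

1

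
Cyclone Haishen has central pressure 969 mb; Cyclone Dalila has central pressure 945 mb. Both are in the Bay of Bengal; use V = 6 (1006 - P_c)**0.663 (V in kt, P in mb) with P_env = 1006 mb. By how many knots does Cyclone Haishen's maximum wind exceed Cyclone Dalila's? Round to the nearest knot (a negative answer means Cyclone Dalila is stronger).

-26 kt

Cyclone Haishen: ΔP = 37; V ≈ 6 × 37^0.663 ≈ 65.75 kt.
Cyclone Dalila: ΔP = 61; V ≈ 6 × 61^0.663 ≈ 91.59 kt.
Difference ≈ 65.75 − 91.59 = -25.84 → -26 kt.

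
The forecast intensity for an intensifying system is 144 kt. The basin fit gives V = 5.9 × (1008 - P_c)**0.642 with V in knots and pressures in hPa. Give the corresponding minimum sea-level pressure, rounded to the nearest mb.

ΔP = (V / 5.9)^(1/0.642) = (144/5.9)^1.558.
144/5.9 = 24.407; 24.407^1.558 ≈ 144.95 mb.
P_c = 1008 − 144.95 = 863.05 ≈ 863 mb.

863 mb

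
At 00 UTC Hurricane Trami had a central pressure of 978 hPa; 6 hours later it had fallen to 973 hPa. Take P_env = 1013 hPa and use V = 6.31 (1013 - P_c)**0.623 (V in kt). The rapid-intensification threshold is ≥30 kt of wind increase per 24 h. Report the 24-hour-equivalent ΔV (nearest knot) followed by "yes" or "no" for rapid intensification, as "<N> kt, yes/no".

20 kt, no

V₁: ΔP = 35, V ≈ 6.31 × 35^0.623 ≈ 57.81 kt.
V₂: ΔP = 40, V ≈ 6.31 × 40^0.623 ≈ 62.82 kt.
ΔV over 6 h = 5.01 kt → 24 h equivalent = 5.01 × 24/6 ≈ 20.04 kt.
20 kt < 30 kt ⇒ not rapid intensification.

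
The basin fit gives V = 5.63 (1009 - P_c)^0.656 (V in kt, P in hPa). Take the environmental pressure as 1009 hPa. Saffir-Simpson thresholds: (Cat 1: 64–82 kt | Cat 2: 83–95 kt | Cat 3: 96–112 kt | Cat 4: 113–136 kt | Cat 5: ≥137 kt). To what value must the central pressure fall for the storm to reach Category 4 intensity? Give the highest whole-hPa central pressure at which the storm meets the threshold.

Category 4 begins at V = 113 kt.
Required ΔP = (113/5.63)^(1/0.656) = 20.071^1.524 ≈ 96.74 hPa.
P_c ≤ 1009 − 96.74 = 912.26, so the highest integer P_c is 912 hPa.

912 hPa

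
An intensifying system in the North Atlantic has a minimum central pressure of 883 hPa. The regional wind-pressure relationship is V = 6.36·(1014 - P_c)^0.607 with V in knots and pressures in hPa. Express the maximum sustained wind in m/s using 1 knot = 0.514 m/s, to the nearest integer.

63 m/s

ΔP = 1014 − 883 = 131 hPa.
V ≈ 6.36 × 131^0.607 = 6.36 × 19.283 ≈ 122.642 kt.
122.642 × 0.514 ≈ 63.04 m/s → 63 m/s.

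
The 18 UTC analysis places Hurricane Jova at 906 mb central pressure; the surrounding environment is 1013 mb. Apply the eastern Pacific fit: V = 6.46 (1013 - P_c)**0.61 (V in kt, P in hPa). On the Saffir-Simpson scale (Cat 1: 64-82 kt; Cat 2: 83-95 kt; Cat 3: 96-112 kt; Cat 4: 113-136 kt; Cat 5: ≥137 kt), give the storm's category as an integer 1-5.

3

ΔP = 1013 − 906 = 107 mb.
V ≈ 6.46 × 107^0.61 = 6.46 × 17.30 ≈ 112 kt.
112 kt falls in the Category 3 band.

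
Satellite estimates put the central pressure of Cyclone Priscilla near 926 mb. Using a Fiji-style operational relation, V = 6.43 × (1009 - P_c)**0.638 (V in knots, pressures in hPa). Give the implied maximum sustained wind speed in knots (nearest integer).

108 kt

ΔP = 1009 − 926 = 83 mb.
83^0.638 ≈ 16.764.
V ≈ 6.43 × 16.764 ≈ 107.8 kt.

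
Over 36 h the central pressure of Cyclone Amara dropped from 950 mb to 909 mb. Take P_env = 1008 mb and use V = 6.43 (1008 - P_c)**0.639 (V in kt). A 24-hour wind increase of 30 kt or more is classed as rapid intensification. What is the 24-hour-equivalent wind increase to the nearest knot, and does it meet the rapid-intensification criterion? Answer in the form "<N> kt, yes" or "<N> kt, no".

V₁: ΔP = 58, V ≈ 6.43 × 58^0.639 ≈ 86.11 kt.
V₂: ΔP = 99, V ≈ 6.43 × 99^0.639 ≈ 121.18 kt.
ΔV over 36 h = 35.07 kt → 24 h equivalent = 35.07 × 24/36 ≈ 23.38 kt.
23 kt < 30 kt ⇒ not rapid intensification.

23 kt, no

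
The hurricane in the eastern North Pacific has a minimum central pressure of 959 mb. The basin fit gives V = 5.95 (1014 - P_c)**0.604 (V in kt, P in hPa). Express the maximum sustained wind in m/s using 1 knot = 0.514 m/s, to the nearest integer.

ΔP = 1014 − 959 = 55 mb.
V ≈ 5.95 × 55^0.604 = 5.95 × 11.251 ≈ 66.942 kt.
66.942 × 0.514 ≈ 34.41 m/s → 34 m/s.

34 m/s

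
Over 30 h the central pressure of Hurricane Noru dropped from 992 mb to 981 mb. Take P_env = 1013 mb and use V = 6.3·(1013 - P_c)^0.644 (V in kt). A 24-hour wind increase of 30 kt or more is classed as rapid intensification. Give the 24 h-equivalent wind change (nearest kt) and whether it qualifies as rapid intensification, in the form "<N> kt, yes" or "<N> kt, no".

11 kt, no

V₁: ΔP = 21, V ≈ 6.3 × 21^0.644 ≈ 44.76 kt.
V₂: ΔP = 32, V ≈ 6.3 × 32^0.644 ≈ 58.70 kt.
ΔV over 30 h = 13.94 kt → 24 h equivalent = 13.94 × 24/30 ≈ 11.15 kt.
11 kt < 30 kt ⇒ not rapid intensification.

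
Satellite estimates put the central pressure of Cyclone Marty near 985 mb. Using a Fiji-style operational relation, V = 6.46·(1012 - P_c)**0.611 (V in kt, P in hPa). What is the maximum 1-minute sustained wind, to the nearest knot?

ΔP = 1012 − 985 = 27 mb.
27^0.611 ≈ 7.491.
V ≈ 6.46 × 7.491 ≈ 48.4 kt.

48 kt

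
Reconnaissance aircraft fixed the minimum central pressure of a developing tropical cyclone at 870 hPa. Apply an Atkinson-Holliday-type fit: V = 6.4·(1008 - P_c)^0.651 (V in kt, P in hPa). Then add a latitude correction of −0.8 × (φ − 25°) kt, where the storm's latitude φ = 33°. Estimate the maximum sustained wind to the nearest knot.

152 kt

ΔP = 1008 − 870 = 138 hPa.
138^0.651 ≈ 24.721.
V ≈ 6.4 × 24.721 ≈ 158.2 kt.
Latitude correction: −0.8 × (33 − 25) = -6.4 kt.
Corrected V ≈ 151.8 kt → 152 kt.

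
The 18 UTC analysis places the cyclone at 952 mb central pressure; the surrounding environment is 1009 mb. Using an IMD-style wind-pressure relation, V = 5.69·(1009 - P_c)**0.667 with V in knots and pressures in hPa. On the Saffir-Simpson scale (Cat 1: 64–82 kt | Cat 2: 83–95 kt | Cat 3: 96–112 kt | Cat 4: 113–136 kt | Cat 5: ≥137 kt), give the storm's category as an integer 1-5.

ΔP = 1009 − 952 = 57 mb.
V ≈ 5.69 × 57^0.667 = 5.69 × 14.83 ≈ 84 kt.
84 kt falls in the Category 2 band.

2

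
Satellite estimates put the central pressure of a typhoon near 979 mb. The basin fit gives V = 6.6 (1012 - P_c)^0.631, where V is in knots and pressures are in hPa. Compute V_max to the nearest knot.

60 kt

ΔP = 1012 − 979 = 33 mb.
33^0.631 ≈ 9.082.
V ≈ 6.6 × 9.082 ≈ 59.9 kt.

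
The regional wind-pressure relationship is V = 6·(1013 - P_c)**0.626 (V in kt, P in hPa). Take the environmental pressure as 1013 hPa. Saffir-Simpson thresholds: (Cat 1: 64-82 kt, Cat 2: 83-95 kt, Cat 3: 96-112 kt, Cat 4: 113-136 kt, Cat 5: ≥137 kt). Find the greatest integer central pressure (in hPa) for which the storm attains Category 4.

904 hPa

Category 4 begins at V = 113 kt.
Required ΔP = (113/6)^(1/0.626) = 18.833^1.597 ≈ 108.80 hPa.
P_c ≤ 1013 − 108.80 = 904.20, so the highest integer P_c is 904 hPa.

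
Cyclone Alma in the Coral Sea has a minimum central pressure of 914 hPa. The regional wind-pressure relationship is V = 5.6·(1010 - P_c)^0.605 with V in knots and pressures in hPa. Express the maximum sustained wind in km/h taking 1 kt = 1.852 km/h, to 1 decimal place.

ΔP = 1010 − 914 = 96 hPa.
V ≈ 5.6 × 96^0.605 = 5.6 × 15.822 ≈ 88.606 kt.
88.606 × 1.852 ≈ 164.10 km/h → 164.1 km/h.

164.1 km/h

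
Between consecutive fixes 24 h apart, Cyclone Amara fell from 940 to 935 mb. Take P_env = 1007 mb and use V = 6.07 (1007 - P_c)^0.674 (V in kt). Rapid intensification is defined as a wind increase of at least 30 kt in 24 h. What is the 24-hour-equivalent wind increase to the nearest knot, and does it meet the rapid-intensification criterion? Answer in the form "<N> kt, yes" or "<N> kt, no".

V₁: ΔP = 67, V ≈ 6.07 × 67^0.674 ≈ 103.27 kt.
V₂: ΔP = 72, V ≈ 6.07 × 72^0.674 ≈ 108.40 kt.
ΔV over 24 h = 5.13 kt → 24 h equivalent = 5.13 × 24/24 ≈ 5.13 kt.
5 kt < 30 kt ⇒ not rapid intensification.

5 kt, no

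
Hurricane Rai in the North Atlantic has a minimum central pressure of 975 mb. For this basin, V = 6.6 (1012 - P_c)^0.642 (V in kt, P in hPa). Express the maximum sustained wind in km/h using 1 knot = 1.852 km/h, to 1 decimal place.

124.2 km/h

ΔP = 1012 − 975 = 37 mb.
V ≈ 6.6 × 37^0.642 = 6.6 × 10.157 ≈ 67.039 kt.
67.039 × 1.852 ≈ 124.16 km/h → 124.2 km/h.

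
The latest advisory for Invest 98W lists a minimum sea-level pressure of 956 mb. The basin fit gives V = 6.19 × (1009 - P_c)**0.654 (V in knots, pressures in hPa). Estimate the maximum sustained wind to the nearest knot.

83 kt

ΔP = 1009 − 956 = 53 mb.
53^0.654 ≈ 13.418.
V ≈ 6.19 × 13.418 ≈ 83.1 kt.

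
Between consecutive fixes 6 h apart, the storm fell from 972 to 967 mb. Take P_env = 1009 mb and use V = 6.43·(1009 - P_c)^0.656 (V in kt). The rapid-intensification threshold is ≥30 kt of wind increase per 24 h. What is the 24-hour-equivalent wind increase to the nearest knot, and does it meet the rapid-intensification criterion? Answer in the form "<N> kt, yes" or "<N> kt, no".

V₁: ΔP = 37, V ≈ 6.43 × 37^0.656 ≈ 68.70 kt.
V₂: ΔP = 42, V ≈ 6.43 × 42^0.656 ≈ 74.66 kt.
ΔV over 6 h = 5.96 kt → 24 h equivalent = 5.96 × 24/6 ≈ 23.84 kt.
24 kt < 30 kt ⇒ not rapid intensification.

24 kt, no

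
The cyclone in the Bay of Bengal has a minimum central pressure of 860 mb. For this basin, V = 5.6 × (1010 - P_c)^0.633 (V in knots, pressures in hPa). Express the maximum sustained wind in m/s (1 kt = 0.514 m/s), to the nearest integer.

ΔP = 1010 − 860 = 150 mb.
V ≈ 5.6 × 150^0.633 = 5.6 × 23.849 ≈ 133.553 kt.
133.553 × 0.514 ≈ 68.65 m/s → 69 m/s.

69 m/s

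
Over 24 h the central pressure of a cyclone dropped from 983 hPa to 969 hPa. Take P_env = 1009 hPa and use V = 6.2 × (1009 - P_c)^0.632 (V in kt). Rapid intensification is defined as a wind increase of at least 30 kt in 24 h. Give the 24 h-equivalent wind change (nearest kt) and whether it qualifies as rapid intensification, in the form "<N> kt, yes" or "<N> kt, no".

V₁: ΔP = 26, V ≈ 6.2 × 26^0.632 ≈ 48.60 kt.
V₂: ΔP = 40, V ≈ 6.2 × 40^0.632 ≈ 63.81 kt.
ΔV over 24 h = 15.21 kt → 24 h equivalent = 15.21 × 24/24 ≈ 15.21 kt.
15 kt < 30 kt ⇒ not rapid intensification.

15 kt, no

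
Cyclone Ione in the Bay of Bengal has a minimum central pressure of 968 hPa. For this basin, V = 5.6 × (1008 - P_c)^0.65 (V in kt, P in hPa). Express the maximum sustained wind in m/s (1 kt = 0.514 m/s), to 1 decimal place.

ΔP = 1008 − 968 = 40 hPa.
V ≈ 5.6 × 40^0.65 = 5.6 × 10.999 ≈ 61.592 kt.
61.592 × 0.514 ≈ 31.66 m/s → 31.7 m/s.

31.7 m/s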